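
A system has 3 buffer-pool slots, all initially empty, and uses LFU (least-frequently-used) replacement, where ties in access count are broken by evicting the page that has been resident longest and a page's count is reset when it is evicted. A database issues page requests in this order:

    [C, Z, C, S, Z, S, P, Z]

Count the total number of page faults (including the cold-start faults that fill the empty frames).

C: miss, frames (C)
Z: miss, frames (C Z)
C: hit
S: miss, frames (C Z S)
Z: hit
S: hit
P: miss, evict C, frames (Z S P)
Z: hit
Page faults: 4.

4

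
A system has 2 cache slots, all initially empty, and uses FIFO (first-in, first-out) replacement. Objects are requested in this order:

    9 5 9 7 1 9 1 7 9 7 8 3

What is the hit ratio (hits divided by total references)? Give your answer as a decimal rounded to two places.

0.33

9: fault, frames [9]
5: fault, frames [9, 5]
9: hit
7: fault, evict 9, frames [5, 7]
1: fault, evict 5, frames [7, 1]
9: fault, evict 7, frames [1, 9]
1: hit
7: fault, evict 1, frames [9, 7]
9: hit
7: hit
8: fault, evict 9, frames [7, 8]
3: fault, evict 7, frames [8, 3]
Hits: 4 of 12 references → 4/12 = 0.3333.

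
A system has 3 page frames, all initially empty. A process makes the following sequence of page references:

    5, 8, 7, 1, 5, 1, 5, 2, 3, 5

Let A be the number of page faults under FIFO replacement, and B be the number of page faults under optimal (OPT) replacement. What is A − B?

1

Under FIFO: F F F F F . . F F . → 7 faults.
Under OPT: F F F F . . . F F . → 6 faults.
A − B = 7 − 6 = 1.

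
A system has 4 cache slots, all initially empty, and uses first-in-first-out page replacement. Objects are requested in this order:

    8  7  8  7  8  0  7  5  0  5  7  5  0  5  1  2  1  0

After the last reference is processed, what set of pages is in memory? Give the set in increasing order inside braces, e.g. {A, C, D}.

{0, 1, 2, 5}

8 -> fault, frames [8]
7 -> fault, frames [8, 7]
8 -> hit
7 -> hit
8 -> hit
0 -> fault, frames [8, 7, 0]
7 -> hit
5 -> fault, frames [8, 7, 0, 5]
0 -> hit
5 -> hit
7 -> hit
5 -> hit
0 -> hit
5 -> hit
1 -> fault, evict 8, frames [7, 0, 5, 1]
2 -> fault, evict 7, frames [0, 5, 1, 2]
1 -> hit
0 -> hit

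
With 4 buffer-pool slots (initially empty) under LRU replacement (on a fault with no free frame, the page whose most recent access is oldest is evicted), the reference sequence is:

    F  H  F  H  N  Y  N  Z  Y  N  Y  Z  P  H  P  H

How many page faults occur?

F -> miss, frames {F}
H -> miss, frames {F,H}
F -> hit
H -> hit
N -> miss, frames {F,H,N}
Y -> miss, frames {F,H,N,Y}
N -> hit
Z -> miss, evict F, frames {H,Y,N,Z}
Y -> hit
N -> hit
Y -> hit
Z -> hit
P -> miss, evict H, frames {N,Y,Z,P}
H -> miss, evict N, frames {Y,Z,P,H}
P -> hit
H -> hit
Page faults: 7.

7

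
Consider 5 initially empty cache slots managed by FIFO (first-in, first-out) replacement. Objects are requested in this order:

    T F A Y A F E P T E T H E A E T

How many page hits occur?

7

T → fault, frames [T]
F → fault, frames [T, F]
A → fault, frames [T, F, A]
Y → fault, frames [T, F, A, Y]
A → hit
F → hit
E → fault, frames [T, F, A, Y, E]
P → fault, evict T, frames [F, A, Y, E, P]
T → fault, evict F, frames [A, Y, E, P, T]
E → hit
T → hit
H → fault, evict A, frames [Y, E, P, T, H]
E → hit
A → fault, evict Y, frames [E, P, T, H, A]
E → hit
T → hit
Hits: 7.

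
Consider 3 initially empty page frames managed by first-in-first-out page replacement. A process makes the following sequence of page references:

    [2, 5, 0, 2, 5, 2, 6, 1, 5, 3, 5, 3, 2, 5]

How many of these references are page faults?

8

2 → miss, frames [2]
5 → miss, frames [2, 5]
0 → miss, frames [2, 5, 0]
2 → hit
5 → hit
2 → hit
6 → miss, evict 2, frames [5, 0, 6]
1 → miss, evict 5, frames [0, 6, 1]
5 → miss, evict 0, frames [6, 1, 5]
3 → miss, evict 6, frames [1, 5, 3]
5 → hit
3 → hit
2 → miss, evict 1, frames [5, 3, 2]
5 → hit
Page faults: 8.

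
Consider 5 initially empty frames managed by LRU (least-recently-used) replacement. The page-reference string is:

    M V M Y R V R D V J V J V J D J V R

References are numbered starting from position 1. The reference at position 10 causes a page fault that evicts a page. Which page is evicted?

M

pos 1: M: fault, frames [M]
pos 2: V: fault, frames [M, V]
pos 3: M: hit
pos 4: Y: fault, frames [V, M, Y]
pos 5: R: fault, frames [V, M, Y, R]
pos 6: V: hit
pos 7: R: hit
pos 8: D: fault, frames [M, Y, V, R, D]
pos 9: V: hit
pos 10: J: fault, evict M, frames [Y, R, D, V, J]
At position 10, page M is evicted.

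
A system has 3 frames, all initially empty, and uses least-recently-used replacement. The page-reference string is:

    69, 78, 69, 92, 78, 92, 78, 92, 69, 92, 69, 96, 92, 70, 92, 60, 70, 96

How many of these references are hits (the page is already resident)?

11

69 -> fault, frames [69]
78 -> fault, frames [69, 78]
69 -> hit
92 -> fault, frames [78, 69, 92]
78 -> hit
92 -> hit
78 -> hit
92 -> hit
69 -> hit
92 -> hit
69 -> hit
96 -> fault, evict 78, frames [92, 69, 96]
92 -> hit
70 -> fault, evict 69, frames [96, 92, 70]
92 -> hit
60 -> fault, evict 96, frames [70, 92, 60]
70 -> hit
96 -> fault, evict 92, frames [60, 70, 96]
Hits: 11.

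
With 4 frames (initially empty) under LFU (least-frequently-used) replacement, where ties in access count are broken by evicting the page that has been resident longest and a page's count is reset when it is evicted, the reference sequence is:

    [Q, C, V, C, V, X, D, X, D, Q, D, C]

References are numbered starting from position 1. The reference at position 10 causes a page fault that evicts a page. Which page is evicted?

pos 1: Q -> fault, frames [Q]
pos 2: C -> fault, frames [Q, C]
pos 3: V -> fault, frames [Q, C, V]
pos 4: C -> hit
pos 5: V -> hit
pos 6: X -> fault, frames [Q, C, V, X]
pos 7: D -> fault, evict Q, frames [C, V, X, D]
pos 8: X -> hit
pos 9: D -> hit
pos 10: Q -> fault, evict C, frames [V, X, D, Q]
At position 10, page C is evicted.

C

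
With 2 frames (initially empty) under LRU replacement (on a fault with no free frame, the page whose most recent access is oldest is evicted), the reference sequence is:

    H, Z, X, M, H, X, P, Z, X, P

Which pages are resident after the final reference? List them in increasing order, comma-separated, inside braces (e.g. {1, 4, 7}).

H -> fault, frames (H)
Z -> fault, frames (H Z)
X -> fault, evict H, frames (Z X)
M -> fault, evict Z, frames (X M)
H -> fault, evict X, frames (M H)
X -> fault, evict M, frames (H X)
P -> fault, evict H, frames (X P)
Z -> fault, evict X, frames (P Z)
X -> fault, evict P, frames (Z X)
P -> fault, evict Z, frames (X P)

{P, X}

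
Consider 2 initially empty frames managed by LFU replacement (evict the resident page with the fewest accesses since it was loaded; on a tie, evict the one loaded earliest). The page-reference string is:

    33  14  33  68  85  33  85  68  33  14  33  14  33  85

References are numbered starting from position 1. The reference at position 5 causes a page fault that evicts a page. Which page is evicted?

68

pos 1: 33 -> miss, frames [33]
pos 2: 14 -> miss, frames [33, 14]
pos 3: 33 -> hit
pos 4: 68 -> miss, evict 14, frames [33, 68]
pos 5: 85 -> miss, evict 68, frames [33, 85]
At position 5, page 68 is evicted.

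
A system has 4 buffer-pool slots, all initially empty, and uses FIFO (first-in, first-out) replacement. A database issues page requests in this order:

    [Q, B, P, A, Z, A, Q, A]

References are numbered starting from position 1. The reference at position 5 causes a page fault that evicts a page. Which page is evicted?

Q

pos 1: Q: miss, frames (Q)
pos 2: B: miss, frames (Q B)
pos 3: P: miss, frames (Q B P)
pos 4: A: miss, frames (Q B P A)
pos 5: Z: miss, evict Q, frames (B P A Z)
At position 5, page Q is evicted.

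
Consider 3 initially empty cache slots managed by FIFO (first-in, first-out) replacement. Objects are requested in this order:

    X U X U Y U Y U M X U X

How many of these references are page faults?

6

X -> fault, frames [X]
U -> fault, frames [X, U]
X -> hit
U -> hit
Y -> fault, frames [X, U, Y]
U -> hit
Y -> hit
U -> hit
M -> fault, evict X, frames [U, Y, M]
X -> fault, evict U, frames [Y, M, X]
U -> fault, evict Y, frames [M, X, U]
X -> hit
Page faults: 6.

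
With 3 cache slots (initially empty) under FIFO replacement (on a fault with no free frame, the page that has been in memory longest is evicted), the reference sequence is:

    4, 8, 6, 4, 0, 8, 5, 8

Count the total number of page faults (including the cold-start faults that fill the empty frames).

4: miss, frames {4}
8: miss, frames {4,8}
6: miss, frames {4,8,6}
4: hit
0: miss, evict 4, frames {8,6,0}
8: hit
5: miss, evict 8, frames {6,0,5}
8: miss, evict 6, frames {0,5,8}
Page faults: 6.

6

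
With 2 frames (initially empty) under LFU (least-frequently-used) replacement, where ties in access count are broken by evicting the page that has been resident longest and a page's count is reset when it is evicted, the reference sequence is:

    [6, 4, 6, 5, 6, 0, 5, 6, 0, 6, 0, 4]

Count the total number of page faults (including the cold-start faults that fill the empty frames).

6 → miss, frames [6]
4 → miss, frames [6, 4]
6 → hit
5 → miss, evict 4, frames [6, 5]
6 → hit
0 → miss, evict 5, frames [6, 0]
5 → miss, evict 0, frames [6, 5]
6 → hit
0 → miss, evict 5, frames [6, 0]
6 → hit
0 → hit
4 → miss, evict 0, frames [6, 4]
Page faults: 7.

7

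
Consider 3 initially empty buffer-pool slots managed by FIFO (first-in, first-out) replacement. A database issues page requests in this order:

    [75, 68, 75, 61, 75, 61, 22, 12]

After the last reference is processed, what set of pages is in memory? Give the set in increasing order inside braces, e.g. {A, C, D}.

{12, 22, 61}

75: fault, frames [75]
68: fault, frames [75, 68]
75: hit
61: fault, frames [75, 68, 61]
75: hit
61: hit
22: fault, evict 75, frames [68, 61, 22]
12: fault, evict 68, frames [61, 22, 12]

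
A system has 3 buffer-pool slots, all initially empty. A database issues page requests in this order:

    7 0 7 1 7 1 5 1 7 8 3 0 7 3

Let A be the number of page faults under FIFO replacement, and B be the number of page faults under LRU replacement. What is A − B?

1

Under FIFO: F F . F . . F . F F F F F . → 9 faults.
Under LRU: F F . F . . F . . F F F F . → 8 faults.
A − B = 9 − 8 = 1.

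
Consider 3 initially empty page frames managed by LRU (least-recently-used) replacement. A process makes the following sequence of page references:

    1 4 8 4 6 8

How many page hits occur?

1 -> fault, frames (1)
4 -> fault, frames (1 4)
8 -> fault, frames (1 4 8)
4 -> hit
6 -> fault, evict 1, frames (8 4 6)
8 -> hit
Hits: 2.

2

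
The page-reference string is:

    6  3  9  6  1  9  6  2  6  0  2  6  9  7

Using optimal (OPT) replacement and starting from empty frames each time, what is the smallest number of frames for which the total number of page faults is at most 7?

4

f=1: 14 faults
f=2: 10 faults
f=3: 8 faults
f=4: 7 faults
f=5: 7 faults
f=6: 7 faults
f=7: 7 faults
Smallest f with faults ≤ 7 is 4.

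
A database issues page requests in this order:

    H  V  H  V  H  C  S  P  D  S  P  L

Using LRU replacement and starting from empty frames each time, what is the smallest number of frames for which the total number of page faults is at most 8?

f=1: 12 faults
f=2: 9 faults
f=3: 7 faults
f=4: 7 faults
f=5: 7 faults
f=6: 7 faults
f=7: 7 faults
Smallest f with faults ≤ 8 is 3.

3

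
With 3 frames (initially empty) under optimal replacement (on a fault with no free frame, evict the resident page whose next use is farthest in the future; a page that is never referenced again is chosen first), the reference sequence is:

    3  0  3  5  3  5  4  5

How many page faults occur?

4

3 -> fault, frames {3}
0 -> fault, frames {3,0}
3 -> hit
5 -> fault, frames {3,0,5}
3 -> hit
5 -> hit
4 -> fault, evict 0, frames {3,5,4}
5 -> hit
Page faults: 4.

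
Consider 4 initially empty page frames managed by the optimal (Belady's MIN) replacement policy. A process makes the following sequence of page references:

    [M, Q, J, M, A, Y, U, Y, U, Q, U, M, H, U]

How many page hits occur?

M: fault, frames [M]
Q: fault, frames [M, Q]
J: fault, frames [M, Q, J]
M: hit
A: fault, frames [M, Q, J, A]
Y: fault, evict A, frames [M, Q, J, Y]
U: fault, evict J, frames [M, Q, Y, U]
Y: hit
U: hit
Q: hit
U: hit
M: hit
H: fault, evict Y, frames [M, Q, U, H]
U: hit
Hits: 7.

7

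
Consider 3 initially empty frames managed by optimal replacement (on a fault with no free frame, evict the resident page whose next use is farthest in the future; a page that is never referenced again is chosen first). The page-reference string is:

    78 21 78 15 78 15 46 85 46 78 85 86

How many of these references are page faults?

6

78 → miss, frames [78]
21 → miss, frames [78, 21]
78 → hit
15 → miss, frames [78, 21, 15]
78 → hit
15 → hit
46 → miss, evict 15, frames [78, 21, 46]
85 → miss, evict 21, frames [78, 46, 85]
46 → hit
78 → hit
85 → hit
86 → miss, evict 85, frames [78, 46, 86]
Page faults: 6.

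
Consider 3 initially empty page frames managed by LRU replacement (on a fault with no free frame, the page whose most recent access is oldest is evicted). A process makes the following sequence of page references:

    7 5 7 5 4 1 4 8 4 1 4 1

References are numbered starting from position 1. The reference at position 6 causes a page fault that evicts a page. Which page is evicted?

7

pos 1: 7: miss, frames (7)
pos 2: 5: miss, frames (7 5)
pos 3: 7: hit
pos 4: 5: hit
pos 5: 4: miss, frames (7 5 4)
pos 6: 1: miss, evict 7, frames (5 4 1)
At position 6, page 7 is evicted.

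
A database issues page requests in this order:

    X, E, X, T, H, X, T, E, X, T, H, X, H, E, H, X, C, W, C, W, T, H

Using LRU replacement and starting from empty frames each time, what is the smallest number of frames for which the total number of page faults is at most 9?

f=1: 22 faults
f=2: 17 faults
f=3: 11 faults
f=4: 8 faults
f=5: 7 faults
f=6: 6 faults
Smallest f with faults ≤ 9 is 4.

4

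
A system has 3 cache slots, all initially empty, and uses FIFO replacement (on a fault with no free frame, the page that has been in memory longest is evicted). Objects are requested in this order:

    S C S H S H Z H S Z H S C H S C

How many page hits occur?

S → miss, frames [S]
C → miss, frames [S, C]
S → hit
H → miss, frames [S, C, H]
S → hit
H → hit
Z → miss, evict S, frames [C, H, Z]
H → hit
S → miss, evict C, frames [H, Z, S]
Z → hit
H → hit
S → hit
C → miss, evict H, frames [Z, S, C]
H → miss, evict Z, frames [S, C, H]
S → hit
C → hit
Hits: 9.

9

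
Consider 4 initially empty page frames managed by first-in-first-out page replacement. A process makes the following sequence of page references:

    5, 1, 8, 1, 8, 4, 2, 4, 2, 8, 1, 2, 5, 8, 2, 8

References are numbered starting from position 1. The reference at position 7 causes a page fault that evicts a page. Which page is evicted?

pos 1: 5 -> miss, frames (5)
pos 2: 1 -> miss, frames (5 1)
pos 3: 8 -> miss, frames (5 1 8)
pos 4: 1 -> hit
pos 5: 8 -> hit
pos 6: 4 -> miss, frames (5 1 8 4)
pos 7: 2 -> miss, evict 5, frames (1 8 4 2)
At position 7, page 5 is evicted.

5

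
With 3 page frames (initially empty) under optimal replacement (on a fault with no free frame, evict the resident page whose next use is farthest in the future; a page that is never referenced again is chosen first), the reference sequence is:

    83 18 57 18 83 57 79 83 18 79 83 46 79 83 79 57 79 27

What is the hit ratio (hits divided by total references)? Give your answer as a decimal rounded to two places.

0.61

83: miss, frames {83}
18: miss, frames {83,18}
57: miss, frames {83,18,57}
18: hit
83: hit
57: hit
79: miss, evict 57, frames {83,18,79}
83: hit
18: hit
79: hit
83: hit
46: miss, evict 18, frames {83,79,46}
79: hit
83: hit
79: hit
57: miss, evict 46, frames {83,79,57}
79: hit
27: miss, evict 57, frames {83,79,27}
Hits: 11 of 18 references → 11/18 = 0.6111.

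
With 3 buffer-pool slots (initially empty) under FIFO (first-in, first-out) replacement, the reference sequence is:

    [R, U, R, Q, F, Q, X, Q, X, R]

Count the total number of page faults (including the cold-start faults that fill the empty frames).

6

R → miss, frames [R]
U → miss, frames [R, U]
R → hit
Q → miss, frames [R, U, Q]
F → miss, evict R, frames [U, Q, F]
Q → hit
X → miss, evict U, frames [Q, F, X]
Q → hit
X → hit
R → miss, evict Q, frames [F, X, R]
Page faults: 6.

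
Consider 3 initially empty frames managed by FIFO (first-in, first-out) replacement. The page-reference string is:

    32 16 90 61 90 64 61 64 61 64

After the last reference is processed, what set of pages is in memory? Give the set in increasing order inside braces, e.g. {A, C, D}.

32 -> fault, frames [32]
16 -> fault, frames [32, 16]
90 -> fault, frames [32, 16, 90]
61 -> fault, evict 32, frames [16, 90, 61]
90 -> hit
64 -> fault, evict 16, frames [90, 61, 64]
61 -> hit
64 -> hit
61 -> hit
64 -> hit

{61, 64, 90}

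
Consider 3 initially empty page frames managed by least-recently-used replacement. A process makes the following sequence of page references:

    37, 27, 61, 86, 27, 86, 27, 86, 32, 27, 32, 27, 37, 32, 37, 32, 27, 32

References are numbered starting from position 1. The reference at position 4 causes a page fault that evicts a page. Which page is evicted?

pos 1: 37: miss, frames (37)
pos 2: 27: miss, frames (37 27)
pos 3: 61: miss, frames (37 27 61)
pos 4: 86: miss, evict 37, frames (27 61 86)
At position 4, page 37 is evicted.

37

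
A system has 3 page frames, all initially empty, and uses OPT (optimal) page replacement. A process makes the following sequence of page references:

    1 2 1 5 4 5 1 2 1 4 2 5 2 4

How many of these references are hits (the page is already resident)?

8

1: miss, frames [1]
2: miss, frames [1, 2]
1: hit
5: miss, frames [1, 2, 5]
4: miss, evict 2, frames [1, 5, 4]
5: hit
1: hit
2: miss, evict 5, frames [1, 4, 2]
1: hit
4: hit
2: hit
5: miss, evict 1, frames [4, 2, 5]
2: hit
4: hit
Hits: 8.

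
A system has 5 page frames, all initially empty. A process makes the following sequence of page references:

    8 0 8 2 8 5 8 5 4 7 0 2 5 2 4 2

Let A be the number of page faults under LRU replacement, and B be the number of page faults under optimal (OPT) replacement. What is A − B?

Under LRU: F F . F . F . . F F F F . . . . → 8 faults.
Under OPT: F F . F . F . . F F . . . . . . → 6 faults.
A − B = 8 − 6 = 2.

2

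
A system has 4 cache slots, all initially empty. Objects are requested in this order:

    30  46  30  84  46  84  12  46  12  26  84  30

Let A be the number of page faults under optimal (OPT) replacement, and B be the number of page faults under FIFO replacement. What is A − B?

-1

Under OPT: F F . F . . F . . F . . → 5 faults.
Under FIFO: F F . F . . F . . F . F → 6 faults.
A − B = 5 − 6 = -1.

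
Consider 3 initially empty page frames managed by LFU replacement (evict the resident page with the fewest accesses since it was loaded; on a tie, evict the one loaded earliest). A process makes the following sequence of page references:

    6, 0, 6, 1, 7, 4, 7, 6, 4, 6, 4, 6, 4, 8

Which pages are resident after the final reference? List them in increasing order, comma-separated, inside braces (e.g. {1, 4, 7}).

{4, 6, 8}

6 → fault, frames (6)
0 → fault, frames (6 0)
6 → hit
1 → fault, frames (6 0 1)
7 → fault, evict 0, frames (6 1 7)
4 → fault, evict 1, frames (6 7 4)
7 → hit
6 → hit
4 → hit
6 → hit
4 → hit
6 → hit
4 → hit
8 → fault, evict 7, frames (6 4 8)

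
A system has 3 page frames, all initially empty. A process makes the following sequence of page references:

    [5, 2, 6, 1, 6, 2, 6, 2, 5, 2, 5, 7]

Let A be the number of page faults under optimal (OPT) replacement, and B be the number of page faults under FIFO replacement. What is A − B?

Under OPT: F F F F . . . . F . . F → 6 faults.
Under FIFO: F F F F . . . . F F . F → 7 faults.
A − B = 6 − 7 = -1.

-1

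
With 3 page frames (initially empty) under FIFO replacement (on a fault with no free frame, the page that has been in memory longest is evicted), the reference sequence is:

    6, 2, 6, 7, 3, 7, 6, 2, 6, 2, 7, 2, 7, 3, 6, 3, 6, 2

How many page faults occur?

10

6: fault, frames (6)
2: fault, frames (6 2)
6: hit
7: fault, frames (6 2 7)
3: fault, evict 6, frames (2 7 3)
7: hit
6: fault, evict 2, frames (7 3 6)
2: fault, evict 7, frames (3 6 2)
6: hit
2: hit
7: fault, evict 3, frames (6 2 7)
2: hit
7: hit
3: fault, evict 6, frames (2 7 3)
6: fault, evict 2, frames (7 3 6)
3: hit
6: hit
2: fault, evict 7, frames (3 6 2)
Page faults: 10.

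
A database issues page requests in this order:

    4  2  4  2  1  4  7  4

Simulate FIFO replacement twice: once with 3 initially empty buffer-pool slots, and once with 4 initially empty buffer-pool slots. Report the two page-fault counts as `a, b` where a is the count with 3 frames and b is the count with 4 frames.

3 frames: F F . . F . F F → 5 faults.
4 frames: F F . . F . F . → 4 faults.
4 < 5: adding a frame reduced faults, as is typical.

5, 4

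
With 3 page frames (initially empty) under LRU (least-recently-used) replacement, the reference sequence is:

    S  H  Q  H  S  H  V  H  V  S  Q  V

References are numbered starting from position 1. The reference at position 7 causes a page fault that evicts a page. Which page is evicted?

pos 1: S -> fault, frames [S]
pos 2: H -> fault, frames [S, H]
pos 3: Q -> fault, frames [S, H, Q]
pos 4: H -> hit
pos 5: S -> hit
pos 6: H -> hit
pos 7: V -> fault, evict Q, frames [S, H, V]
At position 7, page Q is evicted.

Q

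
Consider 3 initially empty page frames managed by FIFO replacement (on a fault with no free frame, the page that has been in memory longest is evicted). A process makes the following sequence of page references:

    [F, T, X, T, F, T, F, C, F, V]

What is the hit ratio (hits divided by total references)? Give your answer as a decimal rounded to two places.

0.40

F → fault, frames (F)
T → fault, frames (F T)
X → fault, frames (F T X)
T → hit
F → hit
T → hit
F → hit
C → fault, evict F, frames (T X C)
F → fault, evict T, frames (X C F)
V → fault, evict X, frames (C F V)
Hits: 4 of 10 references → 4/10 = 0.4000.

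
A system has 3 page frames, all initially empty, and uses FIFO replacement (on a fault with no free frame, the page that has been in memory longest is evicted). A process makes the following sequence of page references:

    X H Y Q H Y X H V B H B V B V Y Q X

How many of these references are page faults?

11

X → miss, frames [X]
H → miss, frames [X, H]
Y → miss, frames [X, H, Y]
Q → miss, evict X, frames [H, Y, Q]
H → hit
Y → hit
X → miss, evict H, frames [Y, Q, X]
H → miss, evict Y, frames [Q, X, H]
V → miss, evict Q, frames [X, H, V]
B → miss, evict X, frames [H, V, B]
H → hit
B → hit
V → hit
B → hit
V → hit
Y → miss, evict H, frames [V, B, Y]
Q → miss, evict V, frames [B, Y, Q]
X → miss, evict B, frames [Y, Q, X]
Page faults: 11.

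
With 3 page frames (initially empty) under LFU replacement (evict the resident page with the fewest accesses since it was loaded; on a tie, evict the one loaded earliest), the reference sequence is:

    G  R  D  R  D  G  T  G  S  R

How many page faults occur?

G → fault, frames (G)
R → fault, frames (G R)
D → fault, frames (G R D)
R → hit
D → hit
G → hit
T → fault, evict G, frames (R D T)
G → fault, evict T, frames (R D G)
S → fault, evict G, frames (R D S)
R → hit
Page faults: 6.

6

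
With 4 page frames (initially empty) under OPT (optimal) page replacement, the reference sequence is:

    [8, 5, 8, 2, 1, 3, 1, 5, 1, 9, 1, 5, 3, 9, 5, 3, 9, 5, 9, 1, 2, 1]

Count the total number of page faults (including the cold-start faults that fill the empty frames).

7

8 -> miss, frames (8)
5 -> miss, frames (8 5)
8 -> hit
2 -> miss, frames (8 5 2)
1 -> miss, frames (8 5 2 1)
3 -> miss, evict 8, frames (5 2 1 3)
1 -> hit
5 -> hit
1 -> hit
9 -> miss, evict 2, frames (5 1 3 9)
1 -> hit
5 -> hit
3 -> hit
9 -> hit
5 -> hit
3 -> hit
9 -> hit
5 -> hit
9 -> hit
1 -> hit
2 -> miss, evict 9, frames (5 1 3 2)
1 -> hit
Page faults: 7.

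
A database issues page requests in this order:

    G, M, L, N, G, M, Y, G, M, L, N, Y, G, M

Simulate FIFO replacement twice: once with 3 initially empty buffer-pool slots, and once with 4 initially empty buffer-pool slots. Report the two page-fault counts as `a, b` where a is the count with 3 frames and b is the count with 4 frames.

11, 12

3 frames: F F F F F F F . . F F . F F → 11 faults.
4 frames: F F F F . . F F F F F F F F → 12 faults.
12 > 11: adding a frame increased faults — Belady's anomaly.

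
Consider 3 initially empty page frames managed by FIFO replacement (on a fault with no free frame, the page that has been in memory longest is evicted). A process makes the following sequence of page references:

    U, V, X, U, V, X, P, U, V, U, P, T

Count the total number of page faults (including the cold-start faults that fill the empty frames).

U -> miss, frames [U]
V -> miss, frames [U, V]
X -> miss, frames [U, V, X]
U -> hit
V -> hit
X -> hit
P -> miss, evict U, frames [V, X, P]
U -> miss, evict V, frames [X, P, U]
V -> miss, evict X, frames [P, U, V]
U -> hit
P -> hit
T -> miss, evict P, frames [U, V, T]
Page faults: 7.

7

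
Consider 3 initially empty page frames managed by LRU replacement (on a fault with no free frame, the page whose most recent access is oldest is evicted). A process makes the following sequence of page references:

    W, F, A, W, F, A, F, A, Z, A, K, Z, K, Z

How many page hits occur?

W -> miss, frames (W)
F -> miss, frames (W F)
A -> miss, frames (W F A)
W -> hit
F -> hit
A -> hit
F -> hit
A -> hit
Z -> miss, evict W, frames (F A Z)
A -> hit
K -> miss, evict F, frames (Z A K)
Z -> hit
K -> hit
Z -> hit
Hits: 9.

9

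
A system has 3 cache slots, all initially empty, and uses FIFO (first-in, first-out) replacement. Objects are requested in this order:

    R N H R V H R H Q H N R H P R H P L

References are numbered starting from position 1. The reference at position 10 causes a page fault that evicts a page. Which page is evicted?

V

pos 1: R: fault, frames [R]
pos 2: N: fault, frames [R, N]
pos 3: H: fault, frames [R, N, H]
pos 4: R: hit
pos 5: V: fault, evict R, frames [N, H, V]
pos 6: H: hit
pos 7: R: fault, evict N, frames [H, V, R]
pos 8: H: hit
pos 9: Q: fault, evict H, frames [V, R, Q]
pos 10: H: fault, evict V, frames [R, Q, H]
At position 10, page V is evicted.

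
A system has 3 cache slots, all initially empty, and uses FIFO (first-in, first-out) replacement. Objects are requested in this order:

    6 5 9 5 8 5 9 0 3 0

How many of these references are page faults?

6: miss, frames {6}
5: miss, frames {6,5}
9: miss, frames {6,5,9}
5: hit
8: miss, evict 6, frames {5,9,8}
5: hit
9: hit
0: miss, evict 5, frames {9,8,0}
3: miss, evict 9, frames {8,0,3}
0: hit
Page faults: 6.

6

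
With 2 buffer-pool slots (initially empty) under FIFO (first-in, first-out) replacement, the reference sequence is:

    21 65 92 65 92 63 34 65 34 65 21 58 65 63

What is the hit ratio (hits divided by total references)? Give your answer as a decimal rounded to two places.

21 → fault, frames {21}
65 → fault, frames {21,65}
92 → fault, evict 21, frames {65,92}
65 → hit
92 → hit
63 → fault, evict 65, frames {92,63}
34 → fault, evict 92, frames {63,34}
65 → fault, evict 63, frames {34,65}
34 → hit
65 → hit
21 → fault, evict 34, frames {65,21}
58 → fault, evict 65, frames {21,58}
65 → fault, evict 21, frames {58,65}
63 → fault, evict 58, frames {65,63}
Hits: 4 of 14 references → 4/14 = 0.2857.

0.29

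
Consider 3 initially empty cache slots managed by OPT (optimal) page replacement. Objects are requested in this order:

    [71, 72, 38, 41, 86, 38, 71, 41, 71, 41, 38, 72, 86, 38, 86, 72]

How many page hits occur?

8

71: fault, frames (71)
72: fault, frames (71 72)
38: fault, frames (71 72 38)
41: fault, evict 72, frames (71 38 41)
86: fault, evict 41, frames (71 38 86)
38: hit
71: hit
41: fault, evict 86, frames (71 38 41)
71: hit
41: hit
38: hit
72: fault, evict 41, frames (71 38 72)
86: fault, evict 71, frames (38 72 86)
38: hit
86: hit
72: hit
Hits: 8.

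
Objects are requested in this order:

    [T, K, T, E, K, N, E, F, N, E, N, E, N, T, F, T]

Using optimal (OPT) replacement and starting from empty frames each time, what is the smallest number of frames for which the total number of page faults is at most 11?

2

f=1: 16 faults
f=2: 8 faults
f=3: 6 faults
f=4: 5 faults
f=5: 5 faults
Smallest f with faults ≤ 11 is 2.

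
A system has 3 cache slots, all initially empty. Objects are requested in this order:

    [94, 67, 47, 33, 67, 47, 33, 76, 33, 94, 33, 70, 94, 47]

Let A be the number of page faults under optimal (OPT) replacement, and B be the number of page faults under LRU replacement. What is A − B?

-1

Under OPT: F F F F . . . F . F . F . . → 7 faults.
Under LRU: F F F F . . . F . F . F . F → 8 faults.
A − B = 7 − 8 = -1.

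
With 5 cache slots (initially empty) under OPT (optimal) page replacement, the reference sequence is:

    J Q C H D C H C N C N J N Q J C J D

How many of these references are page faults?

6

J -> fault, frames {J}
Q -> fault, frames {J,Q}
C -> fault, frames {J,Q,C}
H -> fault, frames {J,Q,C,H}
D -> fault, frames {J,Q,C,H,D}
C -> hit
H -> hit
C -> hit
N -> fault, evict H, frames {J,Q,C,D,N}
C -> hit
N -> hit
J -> hit
N -> hit
Q -> hit
J -> hit
C -> hit
J -> hit
D -> hit
Page faults: 6.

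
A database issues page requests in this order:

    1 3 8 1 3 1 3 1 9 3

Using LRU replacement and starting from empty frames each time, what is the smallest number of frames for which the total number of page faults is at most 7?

2

f=1: 10 faults
f=2: 7 faults
f=3: 4 faults
f=4: 4 faults
Smallest f with faults ≤ 7 is 2.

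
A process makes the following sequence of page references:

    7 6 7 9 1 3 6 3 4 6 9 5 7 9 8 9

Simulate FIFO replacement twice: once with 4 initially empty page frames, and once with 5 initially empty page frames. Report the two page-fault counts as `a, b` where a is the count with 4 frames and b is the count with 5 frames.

11, 10

4 frames: F F . F F F . . F F F F F . F . → 11 faults.
5 frames: F F . F F F . . F . . F F F F . → 10 faults.
10 < 11: adding a frame reduced faults, as is typical.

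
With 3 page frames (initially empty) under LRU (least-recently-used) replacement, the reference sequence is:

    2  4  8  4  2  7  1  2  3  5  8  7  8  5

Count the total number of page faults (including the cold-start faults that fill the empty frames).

9

2 -> fault, frames {2}
4 -> fault, frames {2,4}
8 -> fault, frames {2,4,8}
4 -> hit
2 -> hit
7 -> fault, evict 8, frames {4,2,7}
1 -> fault, evict 4, frames {2,7,1}
2 -> hit
3 -> fault, evict 7, frames {1,2,3}
5 -> fault, evict 1, frames {2,3,5}
8 -> fault, evict 2, frames {3,5,8}
7 -> fault, evict 3, frames {5,8,7}
8 -> hit
5 -> hit
Page faults: 9.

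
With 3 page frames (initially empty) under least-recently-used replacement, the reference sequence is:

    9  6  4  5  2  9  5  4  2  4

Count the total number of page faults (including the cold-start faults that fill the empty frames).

8

9 → fault, frames [9]
6 → fault, frames [9, 6]
4 → fault, frames [9, 6, 4]
5 → fault, evict 9, frames [6, 4, 5]
2 → fault, evict 6, frames [4, 5, 2]
9 → fault, evict 4, frames [5, 2, 9]
5 → hit
4 → fault, evict 2, frames [9, 5, 4]
2 → fault, evict 9, frames [5, 4, 2]
4 → hit
Page faults: 8.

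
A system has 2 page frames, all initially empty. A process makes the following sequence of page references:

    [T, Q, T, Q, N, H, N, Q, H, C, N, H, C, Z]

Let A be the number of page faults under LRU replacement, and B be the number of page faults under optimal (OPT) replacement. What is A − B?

Under LRU: F F . . F F . F F F F F F F → 11 faults.
Under OPT: F F . . F F . F . F F . F F → 9 faults.
A − B = 11 − 9 = 2.

2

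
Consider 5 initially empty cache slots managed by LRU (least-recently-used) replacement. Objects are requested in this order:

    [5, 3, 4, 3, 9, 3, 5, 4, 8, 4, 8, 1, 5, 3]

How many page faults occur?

5: miss, frames (5)
3: miss, frames (5 3)
4: miss, frames (5 3 4)
3: hit
9: miss, frames (5 4 3 9)
3: hit
5: hit
4: hit
8: miss, frames (9 3 5 4 8)
4: hit
8: hit
1: miss, evict 9, frames (3 5 4 8 1)
5: hit
3: hit
Page faults: 6.

6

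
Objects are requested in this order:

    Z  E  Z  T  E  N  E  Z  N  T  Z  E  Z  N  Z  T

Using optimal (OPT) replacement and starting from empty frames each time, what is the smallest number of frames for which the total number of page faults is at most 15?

f=1: 16 faults
f=2: 9 faults
f=3: 6 faults
f=4: 4 faults
Smallest f with faults ≤ 15 is 2.

2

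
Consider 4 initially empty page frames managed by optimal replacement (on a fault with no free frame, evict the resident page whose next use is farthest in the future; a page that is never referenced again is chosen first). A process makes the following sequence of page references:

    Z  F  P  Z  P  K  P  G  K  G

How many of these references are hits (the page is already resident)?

5

Z -> fault, frames [Z]
F -> fault, frames [Z, F]
P -> fault, frames [Z, F, P]
Z -> hit
P -> hit
K -> fault, frames [Z, F, P, K]
P -> hit
G -> fault, evict P, frames [Z, F, K, G]
K -> hit
G -> hit
Hits: 5.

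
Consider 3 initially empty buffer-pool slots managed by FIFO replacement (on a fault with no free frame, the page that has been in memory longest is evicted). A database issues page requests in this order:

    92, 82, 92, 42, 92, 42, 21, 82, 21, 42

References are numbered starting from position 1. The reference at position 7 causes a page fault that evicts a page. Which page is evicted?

92

pos 1: 92 -> fault, frames {92}
pos 2: 82 -> fault, frames {92,82}
pos 3: 92 -> hit
pos 4: 42 -> fault, frames {92,82,42}
pos 5: 92 -> hit
pos 6: 42 -> hit
pos 7: 21 -> fault, evict 92, frames {82,42,21}
At position 7, page 92 is evicted.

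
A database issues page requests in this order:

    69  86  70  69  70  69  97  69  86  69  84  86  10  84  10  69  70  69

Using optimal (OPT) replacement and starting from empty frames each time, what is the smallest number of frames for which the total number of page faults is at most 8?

f=1: 18 faults
f=2: 9 faults
f=3: 7 faults
f=4: 6 faults
f=5: 6 faults
f=6: 6 faults
Smallest f with faults ≤ 8 is 3.

3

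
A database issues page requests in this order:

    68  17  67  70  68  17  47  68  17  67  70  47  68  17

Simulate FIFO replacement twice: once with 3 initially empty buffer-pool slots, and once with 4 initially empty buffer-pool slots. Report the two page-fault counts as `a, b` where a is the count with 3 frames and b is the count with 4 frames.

3 frames: F F F F F F F . . F F . F F → 11 faults.
4 frames: F F F F . . F F F F F F F F → 12 faults.
12 > 11: adding a frame increased faults — Belady's anomaly.

11, 12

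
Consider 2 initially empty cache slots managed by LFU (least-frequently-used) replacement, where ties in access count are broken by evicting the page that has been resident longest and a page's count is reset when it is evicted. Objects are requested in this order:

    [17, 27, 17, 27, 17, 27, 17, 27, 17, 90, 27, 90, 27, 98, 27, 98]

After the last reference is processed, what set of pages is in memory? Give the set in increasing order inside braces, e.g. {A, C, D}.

{17, 98}

17: fault, frames (17)
27: fault, frames (17 27)
17: hit
27: hit
17: hit
27: hit
17: hit
27: hit
17: hit
90: fault, evict 27, frames (17 90)
27: fault, evict 90, frames (17 27)
90: fault, evict 27, frames (17 90)
27: fault, evict 90, frames (17 27)
98: fault, evict 27, frames (17 98)
27: fault, evict 98, frames (17 27)
98: fault, evict 27, frames (17 98)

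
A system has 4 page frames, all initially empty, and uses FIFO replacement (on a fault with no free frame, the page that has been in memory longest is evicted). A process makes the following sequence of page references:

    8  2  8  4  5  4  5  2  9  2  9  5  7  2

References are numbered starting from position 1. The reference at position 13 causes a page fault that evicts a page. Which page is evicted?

2

pos 1: 8 → miss, frames (8)
pos 2: 2 → miss, frames (8 2)
pos 3: 8 → hit
pos 4: 4 → miss, frames (8 2 4)
pos 5: 5 → miss, frames (8 2 4 5)
pos 6: 4 → hit
pos 7: 5 → hit
pos 8: 2 → hit
pos 9: 9 → miss, evict 8, frames (2 4 5 9)
pos 10: 2 → hit
pos 11: 9 → hit
pos 12: 5 → hit
pos 13: 7 → miss, evict 2, frames (4 5 9 7)
At position 13, page 2 is evicted.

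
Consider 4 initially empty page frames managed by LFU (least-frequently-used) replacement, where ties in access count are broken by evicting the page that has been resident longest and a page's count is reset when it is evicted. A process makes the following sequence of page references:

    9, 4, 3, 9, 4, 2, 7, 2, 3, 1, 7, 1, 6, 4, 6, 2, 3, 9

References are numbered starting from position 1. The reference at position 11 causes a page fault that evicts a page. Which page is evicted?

pos 1: 9 -> fault, frames [9]
pos 2: 4 -> fault, frames [9, 4]
pos 3: 3 -> fault, frames [9, 4, 3]
pos 4: 9 -> hit
pos 5: 4 -> hit
pos 6: 2 -> fault, frames [9, 4, 3, 2]
pos 7: 7 -> fault, evict 3, frames [9, 4, 2, 7]
pos 8: 2 -> hit
pos 9: 3 -> fault, evict 7, frames [9, 4, 2, 3]
pos 10: 1 -> fault, evict 3, frames [9, 4, 2, 1]
pos 11: 7 -> fault, evict 1, frames [9, 4, 2, 7]
At position 11, page 1 is evicted.

1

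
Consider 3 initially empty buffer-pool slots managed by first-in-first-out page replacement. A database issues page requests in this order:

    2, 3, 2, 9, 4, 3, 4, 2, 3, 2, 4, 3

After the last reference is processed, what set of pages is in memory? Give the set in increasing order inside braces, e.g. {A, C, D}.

{2, 3, 4}

2 → fault, frames (2)
3 → fault, frames (2 3)
2 → hit
9 → fault, frames (2 3 9)
4 → fault, evict 2, frames (3 9 4)
3 → hit
4 → hit
2 → fault, evict 3, frames (9 4 2)
3 → fault, evict 9, frames (4 2 3)
2 → hit
4 → hit
3 → hit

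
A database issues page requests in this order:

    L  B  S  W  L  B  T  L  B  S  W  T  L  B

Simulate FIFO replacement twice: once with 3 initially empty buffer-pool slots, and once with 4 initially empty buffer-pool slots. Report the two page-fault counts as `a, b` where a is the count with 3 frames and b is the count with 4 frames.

3 frames: F F F F F F F . . F F . F F → 11 faults.
4 frames: F F F F . . F F F F F F F F → 12 faults.
12 > 11: adding a frame increased faults — Belady's anomaly.

11, 12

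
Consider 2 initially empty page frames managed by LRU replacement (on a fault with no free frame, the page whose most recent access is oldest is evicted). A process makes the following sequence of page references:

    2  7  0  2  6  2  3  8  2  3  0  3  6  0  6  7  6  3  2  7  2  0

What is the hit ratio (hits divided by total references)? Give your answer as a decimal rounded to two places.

2 -> miss, frames [2]
7 -> miss, frames [2, 7]
0 -> miss, evict 2, frames [7, 0]
2 -> miss, evict 7, frames [0, 2]
6 -> miss, evict 0, frames [2, 6]
2 -> hit
3 -> miss, evict 6, frames [2, 3]
8 -> miss, evict 2, frames [3, 8]
2 -> miss, evict 3, frames [8, 2]
3 -> miss, evict 8, frames [2, 3]
0 -> miss, evict 2, frames [3, 0]
3 -> hit
6 -> miss, evict 0, frames [3, 6]
0 -> miss, evict 3, frames [6, 0]
6 -> hit
7 -> miss, evict 0, frames [6, 7]
6 -> hit
3 -> miss, evict 7, frames [6, 3]
2 -> miss, evict 6, frames [3, 2]
7 -> miss, evict 3, frames [2, 7]
2 -> hit
0 -> miss, evict 7, frames [2, 0]
Hits: 5 of 22 references → 5/22 = 0.2273.

0.23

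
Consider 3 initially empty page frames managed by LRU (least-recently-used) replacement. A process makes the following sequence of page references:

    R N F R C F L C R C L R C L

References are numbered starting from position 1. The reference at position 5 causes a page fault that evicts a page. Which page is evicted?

N

pos 1: R: miss, frames {R}
pos 2: N: miss, frames {R,N}
pos 3: F: miss, frames {R,N,F}
pos 4: R: hit
pos 5: C: miss, evict N, frames {F,R,C}
At position 5, page N is evicted.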